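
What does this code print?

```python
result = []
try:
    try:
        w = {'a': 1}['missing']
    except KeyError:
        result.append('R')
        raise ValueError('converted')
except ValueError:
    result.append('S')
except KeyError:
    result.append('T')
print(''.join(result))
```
RS

New ValueError raised, caught by outer ValueError handler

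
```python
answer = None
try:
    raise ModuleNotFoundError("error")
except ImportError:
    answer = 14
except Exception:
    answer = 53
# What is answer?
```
14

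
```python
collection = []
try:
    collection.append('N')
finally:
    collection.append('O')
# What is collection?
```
['N', 'O']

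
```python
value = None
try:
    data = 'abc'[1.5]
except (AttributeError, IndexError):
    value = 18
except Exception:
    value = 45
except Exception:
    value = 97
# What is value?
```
45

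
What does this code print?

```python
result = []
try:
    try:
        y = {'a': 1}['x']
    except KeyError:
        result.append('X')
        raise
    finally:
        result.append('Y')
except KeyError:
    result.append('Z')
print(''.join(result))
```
XYZ

finally runs before re-raised exception propagates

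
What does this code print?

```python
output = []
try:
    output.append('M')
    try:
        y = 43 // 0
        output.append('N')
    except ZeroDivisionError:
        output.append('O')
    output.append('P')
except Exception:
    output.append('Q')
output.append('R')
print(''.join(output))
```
MOPR

Inner exception caught by inner handler, outer continues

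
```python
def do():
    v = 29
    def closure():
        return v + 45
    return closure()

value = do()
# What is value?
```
74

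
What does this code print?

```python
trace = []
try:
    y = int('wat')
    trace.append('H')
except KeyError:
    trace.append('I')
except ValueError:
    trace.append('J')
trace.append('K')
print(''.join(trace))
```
JK

ValueError is caught by its specific handler, not KeyError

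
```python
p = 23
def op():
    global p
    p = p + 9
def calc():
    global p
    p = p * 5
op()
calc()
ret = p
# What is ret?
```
160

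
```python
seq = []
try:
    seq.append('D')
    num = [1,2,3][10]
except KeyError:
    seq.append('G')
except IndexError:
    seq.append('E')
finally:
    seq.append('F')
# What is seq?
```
['D', 'E', 'F']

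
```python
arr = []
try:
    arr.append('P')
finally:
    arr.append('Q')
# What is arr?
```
['P', 'Q']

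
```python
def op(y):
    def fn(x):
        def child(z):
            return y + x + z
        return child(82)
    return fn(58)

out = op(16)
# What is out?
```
156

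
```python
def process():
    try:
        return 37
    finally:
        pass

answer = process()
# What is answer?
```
37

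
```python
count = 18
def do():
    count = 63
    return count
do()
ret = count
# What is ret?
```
18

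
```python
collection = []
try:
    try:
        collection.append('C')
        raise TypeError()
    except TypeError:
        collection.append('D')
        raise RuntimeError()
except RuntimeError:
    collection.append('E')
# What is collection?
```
['C', 'D', 'E']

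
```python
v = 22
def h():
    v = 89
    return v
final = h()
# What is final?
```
89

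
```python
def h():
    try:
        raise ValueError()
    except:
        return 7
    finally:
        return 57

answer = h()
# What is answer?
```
57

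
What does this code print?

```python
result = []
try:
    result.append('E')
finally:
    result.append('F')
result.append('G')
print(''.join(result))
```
EFG

try/finally without except, no exception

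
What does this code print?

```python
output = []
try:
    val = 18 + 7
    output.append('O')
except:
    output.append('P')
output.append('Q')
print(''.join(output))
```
OQ

No exception, try block completes normally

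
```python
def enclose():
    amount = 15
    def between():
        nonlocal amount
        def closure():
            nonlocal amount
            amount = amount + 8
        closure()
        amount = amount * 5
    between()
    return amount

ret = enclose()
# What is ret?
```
115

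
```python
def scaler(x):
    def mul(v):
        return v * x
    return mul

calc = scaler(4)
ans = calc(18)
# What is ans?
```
72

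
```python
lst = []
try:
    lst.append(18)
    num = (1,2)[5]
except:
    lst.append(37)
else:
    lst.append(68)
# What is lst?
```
[18, 37]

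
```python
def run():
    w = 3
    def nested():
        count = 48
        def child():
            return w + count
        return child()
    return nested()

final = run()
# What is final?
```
51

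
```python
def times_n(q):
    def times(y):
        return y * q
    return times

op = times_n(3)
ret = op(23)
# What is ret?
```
69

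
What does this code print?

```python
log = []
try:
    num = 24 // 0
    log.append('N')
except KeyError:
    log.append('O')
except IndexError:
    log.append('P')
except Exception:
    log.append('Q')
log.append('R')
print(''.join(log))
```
QR

ZeroDivisionError not specifically caught, falls to Exception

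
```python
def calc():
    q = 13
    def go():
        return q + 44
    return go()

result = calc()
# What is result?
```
57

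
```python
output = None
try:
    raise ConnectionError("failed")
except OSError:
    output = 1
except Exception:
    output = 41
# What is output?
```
1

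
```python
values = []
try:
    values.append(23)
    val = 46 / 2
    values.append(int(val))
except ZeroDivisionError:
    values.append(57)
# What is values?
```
[23, 23]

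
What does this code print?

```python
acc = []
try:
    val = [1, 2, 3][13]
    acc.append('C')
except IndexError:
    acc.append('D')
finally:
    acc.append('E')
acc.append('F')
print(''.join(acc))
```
DEF

finally always runs, even after exception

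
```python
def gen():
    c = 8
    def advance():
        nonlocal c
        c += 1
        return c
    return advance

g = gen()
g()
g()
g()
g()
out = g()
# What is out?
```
13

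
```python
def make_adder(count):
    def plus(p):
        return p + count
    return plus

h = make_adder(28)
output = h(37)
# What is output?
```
65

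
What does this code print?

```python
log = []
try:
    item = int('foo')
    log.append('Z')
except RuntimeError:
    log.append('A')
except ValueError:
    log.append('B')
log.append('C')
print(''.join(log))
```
BC

ValueError is caught by its specific handler, not RuntimeError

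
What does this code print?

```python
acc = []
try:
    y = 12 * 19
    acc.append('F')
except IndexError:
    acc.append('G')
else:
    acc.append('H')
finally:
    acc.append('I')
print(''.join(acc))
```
FHI

else runs before finally when no exception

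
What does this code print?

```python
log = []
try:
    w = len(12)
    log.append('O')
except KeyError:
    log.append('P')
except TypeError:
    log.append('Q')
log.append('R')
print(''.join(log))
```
QR

TypeError is caught by its specific handler, not KeyError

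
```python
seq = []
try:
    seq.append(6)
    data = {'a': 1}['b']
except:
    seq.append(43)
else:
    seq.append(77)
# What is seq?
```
[6, 43]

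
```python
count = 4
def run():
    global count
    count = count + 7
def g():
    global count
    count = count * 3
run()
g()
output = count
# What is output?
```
33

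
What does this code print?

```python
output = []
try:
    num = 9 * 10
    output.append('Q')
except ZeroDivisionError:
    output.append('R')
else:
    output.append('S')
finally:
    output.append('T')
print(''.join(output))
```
QST

else runs before finally when no exception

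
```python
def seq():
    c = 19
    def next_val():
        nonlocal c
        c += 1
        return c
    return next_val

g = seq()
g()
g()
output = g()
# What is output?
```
22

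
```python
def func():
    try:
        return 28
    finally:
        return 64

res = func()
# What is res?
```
64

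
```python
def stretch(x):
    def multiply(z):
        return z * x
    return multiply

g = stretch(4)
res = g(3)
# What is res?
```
12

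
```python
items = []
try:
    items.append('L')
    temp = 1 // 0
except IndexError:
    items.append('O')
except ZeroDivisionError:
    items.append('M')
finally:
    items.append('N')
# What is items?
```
['L', 'M', 'N']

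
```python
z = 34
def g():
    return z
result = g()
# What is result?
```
34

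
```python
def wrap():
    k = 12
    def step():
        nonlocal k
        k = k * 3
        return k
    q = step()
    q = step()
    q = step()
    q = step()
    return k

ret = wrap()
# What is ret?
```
972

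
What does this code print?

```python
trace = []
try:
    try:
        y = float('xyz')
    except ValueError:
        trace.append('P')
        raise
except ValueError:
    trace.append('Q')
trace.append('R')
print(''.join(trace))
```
PQR

raise without argument re-raises current exception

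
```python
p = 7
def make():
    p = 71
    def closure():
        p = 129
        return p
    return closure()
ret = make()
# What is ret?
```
129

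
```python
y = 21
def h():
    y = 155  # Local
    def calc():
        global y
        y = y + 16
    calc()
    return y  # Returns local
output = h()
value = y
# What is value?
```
37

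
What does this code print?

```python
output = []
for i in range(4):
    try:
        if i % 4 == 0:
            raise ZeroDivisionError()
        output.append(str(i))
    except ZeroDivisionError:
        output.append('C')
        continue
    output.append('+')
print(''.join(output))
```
C1+2+3+

continue in except skips rest of loop body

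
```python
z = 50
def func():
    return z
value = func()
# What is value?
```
50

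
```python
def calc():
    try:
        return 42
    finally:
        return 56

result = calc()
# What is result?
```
56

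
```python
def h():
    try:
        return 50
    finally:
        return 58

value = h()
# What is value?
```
58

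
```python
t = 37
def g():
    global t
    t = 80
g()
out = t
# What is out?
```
80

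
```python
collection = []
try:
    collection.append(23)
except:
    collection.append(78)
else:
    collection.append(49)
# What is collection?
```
[23, 49]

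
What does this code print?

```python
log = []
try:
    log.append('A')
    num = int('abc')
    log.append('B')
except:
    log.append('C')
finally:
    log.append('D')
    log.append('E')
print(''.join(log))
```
ACDE

Code before exception runs, then except, then all of finally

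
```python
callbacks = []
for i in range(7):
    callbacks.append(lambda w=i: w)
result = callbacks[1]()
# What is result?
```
1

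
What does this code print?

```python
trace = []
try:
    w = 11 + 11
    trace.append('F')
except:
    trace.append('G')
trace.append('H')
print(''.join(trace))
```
FH

No exception, try block completes normally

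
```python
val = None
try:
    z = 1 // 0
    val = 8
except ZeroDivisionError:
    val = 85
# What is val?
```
85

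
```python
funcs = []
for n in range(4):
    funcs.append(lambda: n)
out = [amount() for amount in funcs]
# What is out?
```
[3, 3, 3, 3]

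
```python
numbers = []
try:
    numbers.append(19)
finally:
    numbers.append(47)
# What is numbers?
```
[19, 47]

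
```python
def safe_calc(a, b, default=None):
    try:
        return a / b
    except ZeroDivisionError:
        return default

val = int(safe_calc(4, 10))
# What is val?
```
0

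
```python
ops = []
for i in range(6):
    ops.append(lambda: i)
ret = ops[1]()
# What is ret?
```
5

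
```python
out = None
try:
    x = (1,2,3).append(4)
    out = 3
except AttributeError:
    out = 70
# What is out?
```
70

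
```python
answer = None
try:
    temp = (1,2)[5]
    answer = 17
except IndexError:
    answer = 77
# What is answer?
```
77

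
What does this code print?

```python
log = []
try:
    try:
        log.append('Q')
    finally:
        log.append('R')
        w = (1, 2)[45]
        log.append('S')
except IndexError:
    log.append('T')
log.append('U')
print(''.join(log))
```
QRTU

Exception in inner finally caught by outer except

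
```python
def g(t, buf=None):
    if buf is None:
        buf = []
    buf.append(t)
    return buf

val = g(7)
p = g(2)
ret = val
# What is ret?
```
[7]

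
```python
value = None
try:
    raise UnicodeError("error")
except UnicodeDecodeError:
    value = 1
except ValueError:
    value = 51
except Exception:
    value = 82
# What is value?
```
51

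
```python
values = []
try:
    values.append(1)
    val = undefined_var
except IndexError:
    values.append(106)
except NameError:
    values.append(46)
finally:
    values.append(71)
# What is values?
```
[1, 46, 71]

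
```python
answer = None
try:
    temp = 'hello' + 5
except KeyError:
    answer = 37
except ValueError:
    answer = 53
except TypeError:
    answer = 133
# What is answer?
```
133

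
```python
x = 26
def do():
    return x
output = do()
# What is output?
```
26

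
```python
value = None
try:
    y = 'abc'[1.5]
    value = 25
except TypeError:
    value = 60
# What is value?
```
60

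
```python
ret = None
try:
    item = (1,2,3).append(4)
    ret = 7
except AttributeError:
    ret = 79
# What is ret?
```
79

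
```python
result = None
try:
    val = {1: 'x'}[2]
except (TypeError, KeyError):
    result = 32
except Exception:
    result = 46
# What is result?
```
32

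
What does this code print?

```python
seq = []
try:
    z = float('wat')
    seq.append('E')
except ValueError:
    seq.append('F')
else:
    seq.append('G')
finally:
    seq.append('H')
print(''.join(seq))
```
FH

Exception: except runs, else skipped, finally runs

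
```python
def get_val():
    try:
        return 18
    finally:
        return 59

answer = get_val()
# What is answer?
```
59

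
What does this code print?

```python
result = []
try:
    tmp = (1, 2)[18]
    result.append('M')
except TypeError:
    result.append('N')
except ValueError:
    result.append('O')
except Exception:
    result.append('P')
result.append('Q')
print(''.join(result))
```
PQ

IndexError not specifically caught, falls to Exception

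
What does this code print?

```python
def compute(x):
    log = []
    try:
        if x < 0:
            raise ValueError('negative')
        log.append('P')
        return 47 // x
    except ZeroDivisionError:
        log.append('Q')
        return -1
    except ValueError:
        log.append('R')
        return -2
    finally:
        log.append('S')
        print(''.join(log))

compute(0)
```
PQS

x=0 causes ZeroDivisionError, caught, finally prints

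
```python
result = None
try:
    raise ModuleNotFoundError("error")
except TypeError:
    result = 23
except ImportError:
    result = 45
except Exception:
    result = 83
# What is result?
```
45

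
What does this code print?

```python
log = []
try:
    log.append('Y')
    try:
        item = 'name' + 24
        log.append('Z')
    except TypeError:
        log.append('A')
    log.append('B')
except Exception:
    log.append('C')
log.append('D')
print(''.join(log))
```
YABD

Inner exception caught by inner handler, outer continues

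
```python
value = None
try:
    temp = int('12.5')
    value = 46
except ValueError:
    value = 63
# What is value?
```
63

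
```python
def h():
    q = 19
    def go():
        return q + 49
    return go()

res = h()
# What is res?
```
68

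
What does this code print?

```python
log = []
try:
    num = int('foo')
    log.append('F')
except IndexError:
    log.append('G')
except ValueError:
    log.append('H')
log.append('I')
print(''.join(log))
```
HI

ValueError is caught by its specific handler, not IndexError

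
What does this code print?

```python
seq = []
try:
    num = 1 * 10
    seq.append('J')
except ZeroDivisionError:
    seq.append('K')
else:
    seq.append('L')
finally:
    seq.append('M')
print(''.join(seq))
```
JLM

else runs before finally when no exception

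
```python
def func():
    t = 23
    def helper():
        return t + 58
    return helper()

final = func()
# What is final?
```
81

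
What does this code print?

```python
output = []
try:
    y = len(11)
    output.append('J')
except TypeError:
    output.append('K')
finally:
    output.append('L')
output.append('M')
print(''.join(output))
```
KLM

finally always runs, even after exception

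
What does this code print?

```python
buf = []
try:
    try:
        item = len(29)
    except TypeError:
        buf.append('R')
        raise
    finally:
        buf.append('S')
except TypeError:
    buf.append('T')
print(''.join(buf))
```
RST

finally runs before re-raised exception propagates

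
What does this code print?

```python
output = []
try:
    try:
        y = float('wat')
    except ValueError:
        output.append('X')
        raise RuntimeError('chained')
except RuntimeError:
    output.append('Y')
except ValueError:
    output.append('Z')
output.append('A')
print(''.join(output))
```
XYA

RuntimeError raised and caught, original ValueError not re-raised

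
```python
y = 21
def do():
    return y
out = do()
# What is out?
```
21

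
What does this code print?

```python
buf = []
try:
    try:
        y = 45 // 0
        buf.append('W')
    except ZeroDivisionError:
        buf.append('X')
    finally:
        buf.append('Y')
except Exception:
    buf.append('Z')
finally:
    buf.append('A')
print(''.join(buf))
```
XYA

Both finally blocks run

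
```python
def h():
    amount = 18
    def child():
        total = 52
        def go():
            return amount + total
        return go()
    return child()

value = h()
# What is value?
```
70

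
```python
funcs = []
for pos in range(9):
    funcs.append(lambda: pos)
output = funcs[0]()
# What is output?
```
8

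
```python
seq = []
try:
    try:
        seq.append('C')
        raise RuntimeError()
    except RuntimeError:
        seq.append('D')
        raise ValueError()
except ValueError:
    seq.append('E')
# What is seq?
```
['C', 'D', 'E']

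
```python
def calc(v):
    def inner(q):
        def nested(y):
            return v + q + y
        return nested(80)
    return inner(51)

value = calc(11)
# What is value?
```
142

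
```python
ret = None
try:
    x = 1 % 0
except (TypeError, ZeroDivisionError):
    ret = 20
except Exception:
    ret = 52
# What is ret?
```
20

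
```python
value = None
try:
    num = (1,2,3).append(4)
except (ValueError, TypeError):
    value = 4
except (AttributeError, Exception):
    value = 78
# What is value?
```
78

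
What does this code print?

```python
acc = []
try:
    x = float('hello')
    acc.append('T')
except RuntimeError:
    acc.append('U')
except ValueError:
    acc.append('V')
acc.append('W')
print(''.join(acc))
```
VW

ValueError is caught by its specific handler, not RuntimeError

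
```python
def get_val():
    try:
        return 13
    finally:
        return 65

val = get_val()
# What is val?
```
65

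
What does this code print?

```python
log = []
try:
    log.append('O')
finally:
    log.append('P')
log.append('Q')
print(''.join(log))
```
OPQ

try/finally without except, no exception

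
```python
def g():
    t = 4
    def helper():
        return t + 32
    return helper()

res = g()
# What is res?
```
36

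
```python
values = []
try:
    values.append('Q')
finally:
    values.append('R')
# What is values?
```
['Q', 'R']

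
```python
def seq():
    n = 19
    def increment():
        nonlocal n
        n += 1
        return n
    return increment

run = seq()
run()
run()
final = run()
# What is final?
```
22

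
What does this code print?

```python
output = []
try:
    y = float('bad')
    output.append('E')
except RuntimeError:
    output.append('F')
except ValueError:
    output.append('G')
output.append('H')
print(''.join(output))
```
GH

ValueError is caught by its specific handler, not RuntimeError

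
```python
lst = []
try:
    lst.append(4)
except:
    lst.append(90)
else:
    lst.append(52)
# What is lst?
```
[4, 52]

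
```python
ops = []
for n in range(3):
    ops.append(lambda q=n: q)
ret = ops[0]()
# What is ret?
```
0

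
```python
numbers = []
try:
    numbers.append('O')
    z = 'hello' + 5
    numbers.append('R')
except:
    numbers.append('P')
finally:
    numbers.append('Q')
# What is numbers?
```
['O', 'P', 'Q']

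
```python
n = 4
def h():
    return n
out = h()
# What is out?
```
4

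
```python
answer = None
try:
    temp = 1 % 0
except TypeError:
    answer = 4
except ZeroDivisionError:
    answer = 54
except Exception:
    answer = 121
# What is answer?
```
54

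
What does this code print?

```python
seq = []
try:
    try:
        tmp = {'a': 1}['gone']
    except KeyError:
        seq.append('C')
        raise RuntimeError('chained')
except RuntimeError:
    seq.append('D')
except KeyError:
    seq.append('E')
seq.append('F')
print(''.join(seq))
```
CDF

RuntimeError raised and caught, original KeyError not re-raised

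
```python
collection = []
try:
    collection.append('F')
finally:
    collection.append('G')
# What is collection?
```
['F', 'G']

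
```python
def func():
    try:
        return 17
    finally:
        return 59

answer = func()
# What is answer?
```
59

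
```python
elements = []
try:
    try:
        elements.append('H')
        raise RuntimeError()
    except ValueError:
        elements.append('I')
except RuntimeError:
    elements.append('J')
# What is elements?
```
['H', 'J']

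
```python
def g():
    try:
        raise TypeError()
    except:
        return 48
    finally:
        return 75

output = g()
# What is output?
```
75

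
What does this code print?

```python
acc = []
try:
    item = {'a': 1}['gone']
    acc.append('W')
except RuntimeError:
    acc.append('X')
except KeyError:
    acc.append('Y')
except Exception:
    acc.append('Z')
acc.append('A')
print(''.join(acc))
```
YA

KeyError matches before generic Exception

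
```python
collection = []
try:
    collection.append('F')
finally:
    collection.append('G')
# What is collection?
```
['F', 'G']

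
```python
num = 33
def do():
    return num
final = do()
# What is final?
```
33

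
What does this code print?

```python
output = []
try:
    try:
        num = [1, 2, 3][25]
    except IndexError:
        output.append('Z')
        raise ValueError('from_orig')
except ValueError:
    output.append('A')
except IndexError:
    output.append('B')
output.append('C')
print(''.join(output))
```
ZAC

ValueError raised and caught, original IndexError not re-raised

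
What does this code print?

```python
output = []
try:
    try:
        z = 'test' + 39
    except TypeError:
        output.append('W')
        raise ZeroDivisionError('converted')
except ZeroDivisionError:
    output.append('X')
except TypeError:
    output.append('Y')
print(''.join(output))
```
WX

New ZeroDivisionError raised, caught by outer ZeroDivisionError handler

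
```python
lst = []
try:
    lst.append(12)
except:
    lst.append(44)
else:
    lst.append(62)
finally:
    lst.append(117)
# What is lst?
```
[12, 62, 117]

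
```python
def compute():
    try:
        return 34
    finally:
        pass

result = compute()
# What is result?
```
34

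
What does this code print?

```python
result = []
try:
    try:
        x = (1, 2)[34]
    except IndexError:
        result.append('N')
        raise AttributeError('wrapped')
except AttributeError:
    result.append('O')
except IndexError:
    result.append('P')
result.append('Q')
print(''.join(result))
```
NOQ

AttributeError raised and caught, original IndexError not re-raised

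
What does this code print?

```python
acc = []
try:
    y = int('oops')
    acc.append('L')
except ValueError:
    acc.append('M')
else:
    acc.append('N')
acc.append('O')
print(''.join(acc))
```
MO

else block skipped when exception is caught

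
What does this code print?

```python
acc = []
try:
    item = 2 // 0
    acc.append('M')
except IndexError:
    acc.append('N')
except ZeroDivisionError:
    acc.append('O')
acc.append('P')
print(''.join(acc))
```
OP

ZeroDivisionError is caught by its specific handler, not IndexError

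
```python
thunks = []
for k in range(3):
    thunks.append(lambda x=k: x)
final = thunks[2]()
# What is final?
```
2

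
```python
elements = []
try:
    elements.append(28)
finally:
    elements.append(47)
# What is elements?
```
[28, 47]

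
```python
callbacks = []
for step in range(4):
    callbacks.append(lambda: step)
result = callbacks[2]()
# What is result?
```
3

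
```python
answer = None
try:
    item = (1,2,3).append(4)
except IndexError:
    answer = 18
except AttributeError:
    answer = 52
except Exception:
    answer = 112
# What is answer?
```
52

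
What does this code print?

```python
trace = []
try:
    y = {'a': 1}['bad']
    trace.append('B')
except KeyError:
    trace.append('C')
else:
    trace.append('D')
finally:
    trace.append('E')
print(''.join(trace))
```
CE

Exception: except runs, else skipped, finally runs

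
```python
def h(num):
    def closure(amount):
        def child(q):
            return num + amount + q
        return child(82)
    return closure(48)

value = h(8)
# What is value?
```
138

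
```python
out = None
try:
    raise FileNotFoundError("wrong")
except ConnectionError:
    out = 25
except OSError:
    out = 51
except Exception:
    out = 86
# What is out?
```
51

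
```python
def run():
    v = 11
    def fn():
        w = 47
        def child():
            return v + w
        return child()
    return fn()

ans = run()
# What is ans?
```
58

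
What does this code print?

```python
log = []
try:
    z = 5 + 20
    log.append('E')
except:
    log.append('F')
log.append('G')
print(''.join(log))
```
EG

No exception, try block completes normally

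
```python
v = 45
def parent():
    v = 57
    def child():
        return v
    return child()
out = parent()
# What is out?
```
57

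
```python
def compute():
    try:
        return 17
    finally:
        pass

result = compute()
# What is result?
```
17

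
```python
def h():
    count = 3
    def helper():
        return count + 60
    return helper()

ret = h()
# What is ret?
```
63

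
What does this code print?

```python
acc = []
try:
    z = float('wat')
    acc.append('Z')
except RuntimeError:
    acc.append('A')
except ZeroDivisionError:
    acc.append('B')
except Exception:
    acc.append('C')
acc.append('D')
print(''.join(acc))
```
CD

ValueError not specifically caught, falls to Exception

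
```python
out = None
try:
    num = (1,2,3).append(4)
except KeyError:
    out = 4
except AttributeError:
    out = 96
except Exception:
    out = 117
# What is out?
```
96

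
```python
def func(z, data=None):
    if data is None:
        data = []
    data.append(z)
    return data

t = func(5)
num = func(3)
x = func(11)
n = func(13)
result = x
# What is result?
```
[11]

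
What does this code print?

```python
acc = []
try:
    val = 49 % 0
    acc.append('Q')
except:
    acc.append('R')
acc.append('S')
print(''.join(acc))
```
RS

Exception raised in try, caught by bare except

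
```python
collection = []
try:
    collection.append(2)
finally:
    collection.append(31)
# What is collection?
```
[2, 31]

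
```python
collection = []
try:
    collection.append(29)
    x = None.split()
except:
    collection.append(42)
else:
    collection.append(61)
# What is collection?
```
[29, 42]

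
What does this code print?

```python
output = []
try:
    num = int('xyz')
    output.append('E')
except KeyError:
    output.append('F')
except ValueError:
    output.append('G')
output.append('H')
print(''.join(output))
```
GH

ValueError is caught by its specific handler, not KeyError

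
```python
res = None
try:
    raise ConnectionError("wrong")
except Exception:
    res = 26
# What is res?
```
26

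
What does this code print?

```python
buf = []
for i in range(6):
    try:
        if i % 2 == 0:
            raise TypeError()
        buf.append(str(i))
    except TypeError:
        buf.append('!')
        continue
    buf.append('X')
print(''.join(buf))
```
!1X!3X!5X

continue in except skips rest of loop body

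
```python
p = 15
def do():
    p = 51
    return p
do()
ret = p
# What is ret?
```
15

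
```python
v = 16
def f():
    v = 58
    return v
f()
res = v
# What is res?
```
16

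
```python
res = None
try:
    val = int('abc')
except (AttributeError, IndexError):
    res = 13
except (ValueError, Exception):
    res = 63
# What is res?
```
63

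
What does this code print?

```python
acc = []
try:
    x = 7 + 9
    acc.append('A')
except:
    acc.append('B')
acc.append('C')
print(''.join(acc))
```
AC

No exception, try block completes normally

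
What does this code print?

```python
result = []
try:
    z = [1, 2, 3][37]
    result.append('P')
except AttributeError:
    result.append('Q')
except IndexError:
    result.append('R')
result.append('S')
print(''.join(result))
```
RS

IndexError is caught by its specific handler, not AttributeError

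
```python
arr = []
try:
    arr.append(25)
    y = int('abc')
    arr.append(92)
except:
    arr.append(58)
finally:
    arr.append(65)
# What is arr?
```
[25, 58, 65]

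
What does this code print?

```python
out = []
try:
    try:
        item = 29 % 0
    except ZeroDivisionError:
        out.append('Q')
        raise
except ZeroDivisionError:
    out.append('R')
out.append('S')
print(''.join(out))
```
QRS

raise without argument re-raises current exception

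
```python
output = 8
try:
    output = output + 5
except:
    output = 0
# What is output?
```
13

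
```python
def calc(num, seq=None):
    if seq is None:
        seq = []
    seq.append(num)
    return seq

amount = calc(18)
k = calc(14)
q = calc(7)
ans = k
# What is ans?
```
[14]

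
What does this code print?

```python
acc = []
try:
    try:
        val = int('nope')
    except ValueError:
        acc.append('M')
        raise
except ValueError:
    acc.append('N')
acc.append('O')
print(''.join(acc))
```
MNO

raise without argument re-raises current exception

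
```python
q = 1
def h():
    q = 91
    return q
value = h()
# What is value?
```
91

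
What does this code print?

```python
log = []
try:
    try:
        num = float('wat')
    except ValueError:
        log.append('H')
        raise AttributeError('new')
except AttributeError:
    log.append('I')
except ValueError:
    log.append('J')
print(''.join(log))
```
HI

New AttributeError raised, caught by outer AttributeError handler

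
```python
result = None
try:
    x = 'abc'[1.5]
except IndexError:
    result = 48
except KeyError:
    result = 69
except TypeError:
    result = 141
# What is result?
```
141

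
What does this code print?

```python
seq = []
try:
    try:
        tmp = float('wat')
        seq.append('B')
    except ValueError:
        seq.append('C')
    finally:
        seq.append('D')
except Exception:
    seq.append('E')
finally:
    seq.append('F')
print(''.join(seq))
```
CDF

Both finally blocks run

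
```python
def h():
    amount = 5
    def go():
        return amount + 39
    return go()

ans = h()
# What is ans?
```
44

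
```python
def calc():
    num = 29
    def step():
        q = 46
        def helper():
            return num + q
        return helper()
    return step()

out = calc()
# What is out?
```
75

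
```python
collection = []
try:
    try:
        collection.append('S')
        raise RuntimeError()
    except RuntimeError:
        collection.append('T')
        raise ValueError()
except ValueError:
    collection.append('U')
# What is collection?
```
['S', 'T', 'U']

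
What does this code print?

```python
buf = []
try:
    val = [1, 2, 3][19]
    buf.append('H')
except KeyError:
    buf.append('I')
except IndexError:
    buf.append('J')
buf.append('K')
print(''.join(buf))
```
JK

IndexError is caught by its specific handler, not KeyError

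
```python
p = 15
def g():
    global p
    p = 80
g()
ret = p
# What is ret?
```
80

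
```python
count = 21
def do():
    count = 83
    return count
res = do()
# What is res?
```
83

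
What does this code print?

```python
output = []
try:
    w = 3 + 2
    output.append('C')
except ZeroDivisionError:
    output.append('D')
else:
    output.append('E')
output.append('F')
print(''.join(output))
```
CEF

else block runs when no exception occurs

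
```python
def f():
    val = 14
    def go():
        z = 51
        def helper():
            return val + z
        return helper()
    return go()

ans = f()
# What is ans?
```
65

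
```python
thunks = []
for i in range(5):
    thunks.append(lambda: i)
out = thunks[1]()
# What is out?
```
4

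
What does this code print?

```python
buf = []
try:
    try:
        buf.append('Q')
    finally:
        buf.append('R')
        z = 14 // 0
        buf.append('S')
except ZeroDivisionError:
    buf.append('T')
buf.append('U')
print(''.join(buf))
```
QRTU

Exception in inner finally caught by outer except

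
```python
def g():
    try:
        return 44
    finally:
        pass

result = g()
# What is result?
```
44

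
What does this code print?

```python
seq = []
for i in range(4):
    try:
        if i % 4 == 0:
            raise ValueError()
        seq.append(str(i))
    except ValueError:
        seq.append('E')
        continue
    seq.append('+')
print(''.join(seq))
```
E1+2+3+

continue in except skips rest of loop body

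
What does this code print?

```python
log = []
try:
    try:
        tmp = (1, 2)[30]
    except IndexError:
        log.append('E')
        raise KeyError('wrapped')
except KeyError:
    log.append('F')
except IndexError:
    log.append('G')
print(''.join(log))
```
EF

New KeyError raised, caught by outer KeyError handler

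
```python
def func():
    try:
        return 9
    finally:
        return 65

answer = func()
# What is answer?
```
65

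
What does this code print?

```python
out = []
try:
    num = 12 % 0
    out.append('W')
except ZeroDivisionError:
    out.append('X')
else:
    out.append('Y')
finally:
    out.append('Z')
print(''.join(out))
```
XZ

Exception: except runs, else skipped, finally runs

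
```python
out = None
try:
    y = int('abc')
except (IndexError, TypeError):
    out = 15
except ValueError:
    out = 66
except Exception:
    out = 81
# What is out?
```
66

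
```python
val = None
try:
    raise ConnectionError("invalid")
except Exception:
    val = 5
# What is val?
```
5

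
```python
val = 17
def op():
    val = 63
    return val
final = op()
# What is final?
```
63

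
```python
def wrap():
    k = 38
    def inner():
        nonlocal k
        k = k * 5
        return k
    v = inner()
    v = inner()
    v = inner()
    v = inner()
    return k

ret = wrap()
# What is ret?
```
23750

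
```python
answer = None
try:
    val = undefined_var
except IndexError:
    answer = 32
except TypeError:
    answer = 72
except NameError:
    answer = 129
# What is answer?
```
129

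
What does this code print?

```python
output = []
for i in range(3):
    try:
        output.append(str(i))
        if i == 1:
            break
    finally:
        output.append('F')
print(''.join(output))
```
0F1F

finally runs even when breaking out of loop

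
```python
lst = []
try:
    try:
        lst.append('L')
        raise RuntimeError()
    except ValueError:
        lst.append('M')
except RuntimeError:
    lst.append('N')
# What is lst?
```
['L', 'N']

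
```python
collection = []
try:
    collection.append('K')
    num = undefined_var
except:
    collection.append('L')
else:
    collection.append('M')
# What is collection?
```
['K', 'L']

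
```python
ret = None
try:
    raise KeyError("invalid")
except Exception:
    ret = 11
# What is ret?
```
11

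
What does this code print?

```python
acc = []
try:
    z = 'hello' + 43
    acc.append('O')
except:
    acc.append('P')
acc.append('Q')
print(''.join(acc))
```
PQ

Exception raised in try, caught by bare except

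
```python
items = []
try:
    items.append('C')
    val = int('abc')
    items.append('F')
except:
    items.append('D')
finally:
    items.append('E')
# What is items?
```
['C', 'D', 'E']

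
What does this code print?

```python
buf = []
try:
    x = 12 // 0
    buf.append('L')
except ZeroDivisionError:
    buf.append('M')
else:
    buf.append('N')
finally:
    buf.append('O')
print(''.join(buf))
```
MO

Exception: except runs, else skipped, finally runs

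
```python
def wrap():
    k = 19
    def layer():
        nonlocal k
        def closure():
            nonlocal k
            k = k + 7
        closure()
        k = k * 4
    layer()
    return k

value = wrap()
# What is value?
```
104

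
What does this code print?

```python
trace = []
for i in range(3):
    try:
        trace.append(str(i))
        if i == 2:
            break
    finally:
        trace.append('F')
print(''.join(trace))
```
0F1F2F

finally runs even when breaking out of loop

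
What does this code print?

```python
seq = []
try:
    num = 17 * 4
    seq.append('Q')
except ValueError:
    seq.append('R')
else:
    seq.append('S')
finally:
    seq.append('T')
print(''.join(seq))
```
QST

else runs before finally when no exception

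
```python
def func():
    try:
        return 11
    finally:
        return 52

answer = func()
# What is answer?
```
52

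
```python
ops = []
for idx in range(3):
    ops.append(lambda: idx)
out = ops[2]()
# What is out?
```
2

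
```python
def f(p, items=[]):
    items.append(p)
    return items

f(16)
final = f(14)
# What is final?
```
[16, 14]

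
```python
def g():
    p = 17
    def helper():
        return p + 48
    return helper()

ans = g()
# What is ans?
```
65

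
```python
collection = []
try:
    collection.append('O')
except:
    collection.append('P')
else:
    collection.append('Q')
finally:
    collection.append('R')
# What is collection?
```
['O', 'Q', 'R']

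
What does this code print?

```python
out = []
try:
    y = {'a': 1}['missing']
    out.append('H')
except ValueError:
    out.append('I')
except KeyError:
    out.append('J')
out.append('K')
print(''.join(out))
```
JK

KeyError is caught by its specific handler, not ValueError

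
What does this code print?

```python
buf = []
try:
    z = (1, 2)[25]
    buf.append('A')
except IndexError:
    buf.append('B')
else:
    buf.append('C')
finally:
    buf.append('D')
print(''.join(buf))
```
BD

Exception: except runs, else skipped, finally runs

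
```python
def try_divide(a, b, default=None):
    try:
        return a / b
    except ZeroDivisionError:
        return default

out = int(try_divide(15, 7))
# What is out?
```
2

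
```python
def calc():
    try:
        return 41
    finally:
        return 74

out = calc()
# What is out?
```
74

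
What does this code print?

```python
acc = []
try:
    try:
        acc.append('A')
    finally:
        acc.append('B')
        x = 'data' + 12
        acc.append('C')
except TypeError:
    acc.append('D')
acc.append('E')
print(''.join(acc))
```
ABDE

Exception in inner finally caught by outer except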